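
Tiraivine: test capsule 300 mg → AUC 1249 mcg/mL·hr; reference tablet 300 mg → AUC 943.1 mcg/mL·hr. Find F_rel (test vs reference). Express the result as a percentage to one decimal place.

F_rel = (AUC_test/D_test) / (AUC_ref/D_ref)
      = (1249/300) / (943.1/300)
      = 4.16333 / 3.14367 = 1.3244 = 132.44%

F_rel = 132.4%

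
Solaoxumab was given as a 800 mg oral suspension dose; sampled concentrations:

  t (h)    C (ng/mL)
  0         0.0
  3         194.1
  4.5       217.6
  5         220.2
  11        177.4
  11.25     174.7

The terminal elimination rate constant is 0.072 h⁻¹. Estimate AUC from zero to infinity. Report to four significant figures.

Trapezoidal AUC_0→11.25:
  [0→3]: (0.0+194.1)/2 × 3 = 291.15
  [3→4.5]: (194.1+217.6)/2 × 1.5 = 308.775
  [4.5→5]: (217.6+220.2)/2 × 0.5 = 109.45
  [5→11]: (220.2+177.4)/2 × 6 = 1192.8
  [11→11.25]: (177.4+174.7)/2 × 0.25 = 44.0125
  Sum = 1946.1875 ng/mL·h
Extrapolated tail: C_last / k_e = 174.7 / 0.072 = 2426.389
AUC_0→∞ = 1946.1875 + 2426.389 = 4372.5765 ng/mL·h

AUC = 4373 ng/mL·h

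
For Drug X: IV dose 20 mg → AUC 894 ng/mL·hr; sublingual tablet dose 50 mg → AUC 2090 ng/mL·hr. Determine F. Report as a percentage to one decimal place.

F = 93.5%

F = (AUC_ev / D_ev) / (AUC_iv / D_iv)
  = (2090/50) / (894/20)
  = 41.8 / 44.7 = 0.9351
  = 93.51%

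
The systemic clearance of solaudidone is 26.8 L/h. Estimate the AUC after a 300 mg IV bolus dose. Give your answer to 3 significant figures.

AUC_0→∞ = Dose_iv / CL
        = 300 / 26.8 = 11.194 mg/L·h

AUC = 11.2 mg/L·h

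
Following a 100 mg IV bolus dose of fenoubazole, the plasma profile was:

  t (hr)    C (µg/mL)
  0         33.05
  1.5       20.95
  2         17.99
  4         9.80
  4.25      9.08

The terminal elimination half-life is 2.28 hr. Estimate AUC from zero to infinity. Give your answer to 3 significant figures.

AUC = 110 µg/mL·hr

Trapezoidal AUC_0→4.25:
  [0→1.5]: (33.05+20.95)/2 × 1.5 = 40.5
  [1.5→2]: (20.95+17.99)/2 × 0.5 = 9.735
  [2→4]: (17.99+9.80)/2 × 2 = 27.79
  [4→4.25]: (9.80+9.08)/2 × 0.25 = 2.36
  Sum = 80.385 µg/mL·hr
k_e = ln2 / t½ = 0.693147 / 2.28 = 0.3040 hr^-1
Extrapolated tail: C_last / k_e = 9.08 / 0.304 = 29.868
AUC_0→∞ = 80.385 + 29.868 = 110.253 µg/mL·hr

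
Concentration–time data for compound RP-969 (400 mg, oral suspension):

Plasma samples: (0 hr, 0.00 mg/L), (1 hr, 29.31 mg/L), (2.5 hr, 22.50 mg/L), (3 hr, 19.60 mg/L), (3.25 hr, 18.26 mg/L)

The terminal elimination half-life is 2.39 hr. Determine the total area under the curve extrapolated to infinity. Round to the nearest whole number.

Trapezoidal AUC_0→3.25:
  [0→1]: (0.00+29.31)/2 × 1 = 14.655
  [1→2.5]: (29.31+22.50)/2 × 1.5 = 38.8575
  [2.5→3]: (22.50+19.60)/2 × 0.5 = 10.525
  [3→3.25]: (19.60+18.26)/2 × 0.25 = 4.7325
  Sum = 68.77 mg/L·hr
k_e = ln2 / t½ = 0.693147 / 2.39 = 0.2900 hr^-1
Extrapolated tail: C_last / k_e = 18.26 / 0.29 = 62.966
AUC_0→∞ = 68.77 + 62.966 = 131.736 mg/L·hr

AUC = 132 mg/L·hr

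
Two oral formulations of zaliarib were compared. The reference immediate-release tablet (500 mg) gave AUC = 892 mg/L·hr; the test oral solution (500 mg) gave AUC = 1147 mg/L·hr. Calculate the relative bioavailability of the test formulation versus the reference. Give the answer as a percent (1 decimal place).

F_rel = 128.6%

F_rel = (AUC_test/D_test) / (AUC_ref/D_ref)
      = (1147/500) / (892/500)
      = 2.294 / 1.784 = 1.2859 = 128.59%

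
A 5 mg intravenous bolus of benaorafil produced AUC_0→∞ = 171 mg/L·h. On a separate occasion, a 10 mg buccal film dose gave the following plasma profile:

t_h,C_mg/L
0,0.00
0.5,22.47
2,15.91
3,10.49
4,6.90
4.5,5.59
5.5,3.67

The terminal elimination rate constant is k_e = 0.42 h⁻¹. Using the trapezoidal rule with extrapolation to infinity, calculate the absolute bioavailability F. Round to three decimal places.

Trapezoidal AUC_0→5.5 (buccal film):
  [0→0.5]: (0.00+22.47)/2 × 0.5 = 5.6175
  [0.5→2]: (22.47+15.91)/2 × 1.5 = 28.785
  [2→3]: (15.91+10.49)/2 × 1 = 13.2
  [3→4]: (10.49+6.90)/2 × 1 = 8.695
  [4→4.5]: (6.90+5.59)/2 × 0.5 = 3.1225
  [4.5→5.5]: (5.59+3.67)/2 × 1 = 4.63
  Sum = 64.05 mg/L·h
Tail: C_last/k_e = 3.67/0.42 = 8.738
AUC_0→∞ (buccal film) = 64.05 + 8.738 = 72.788 mg/L·h
F = (AUC_ev/D_ev)/(AUC_iv/D_iv) = (72.788/10)/(171/5) = 7.2788/34.2 = 0.2128

F = 0.213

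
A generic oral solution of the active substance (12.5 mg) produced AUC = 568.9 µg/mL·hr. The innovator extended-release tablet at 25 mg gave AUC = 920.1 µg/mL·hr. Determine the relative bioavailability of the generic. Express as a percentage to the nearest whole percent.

F_rel = 124%

F_rel = (AUC_test/D_test) / (AUC_ref/D_ref)
      = (568.9/12.5) / (920.1/25)
      = 45.512 / 36.804 = 1.2366 = 123.66%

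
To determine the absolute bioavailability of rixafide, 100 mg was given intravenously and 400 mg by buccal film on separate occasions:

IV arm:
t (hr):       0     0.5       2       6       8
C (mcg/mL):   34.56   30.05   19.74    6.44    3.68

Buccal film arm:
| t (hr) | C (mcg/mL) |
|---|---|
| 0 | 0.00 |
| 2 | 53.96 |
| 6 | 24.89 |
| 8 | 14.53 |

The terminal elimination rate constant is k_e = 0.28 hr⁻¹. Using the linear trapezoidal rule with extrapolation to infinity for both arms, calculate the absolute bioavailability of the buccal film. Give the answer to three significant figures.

F = 0.587

Trapezoidal AUC_0→8 (IV):
  [0→0.5]: (34.56+30.05)/2 × 0.5 = 16.1525
  [0.5→2]: (30.05+19.74)/2 × 1.5 = 37.3425
  [2→6]: (19.74+6.44)/2 × 4 = 52.36
  [6→8]: (6.44+3.68)/2 × 2 = 10.12
  Sum = 115.975 mcg/mL·hr
IV tail: 3.68/0.28 = 13.143; AUC_iv,0→∞ = 115.975 + 13.143 = 129.118 mcg/mL·hr
Trapezoidal AUC_0→8 (buccal film):
  [0→2]: (0.00+53.96)/2 × 2 = 53.96
  [2→6]: (53.96+24.89)/2 × 4 = 157.7
  [6→8]: (24.89+14.53)/2 × 2 = 39.42
  Sum = 251.08 mcg/mL·hr
buccal film tail: 14.53/0.28 = 51.893; AUC_ev,0→∞ = 251.08 + 51.893 = 302.973 mcg/mL·hr
F = (AUC_ev/D_ev)/(AUC_iv/D_iv) = (302.973/400)/(129.118/100) = 0.7574325/1.29118 = 0.5866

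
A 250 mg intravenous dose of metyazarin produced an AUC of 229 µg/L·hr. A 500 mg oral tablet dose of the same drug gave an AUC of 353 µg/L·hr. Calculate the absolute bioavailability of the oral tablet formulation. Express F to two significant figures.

F = (AUC_ev / D_ev) / (AUC_iv / D_iv)
  = (353/500) / (229/250)
  = 0.706 / 0.916 = 0.7707

F = 0.77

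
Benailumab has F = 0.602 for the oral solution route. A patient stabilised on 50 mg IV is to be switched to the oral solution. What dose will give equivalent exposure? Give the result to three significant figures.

For equal systemic exposure: F × D_ev = D_iv
D_ev = D_iv / F = 50 / 0.602 = 83.0565 mg

D_oral = 83.1 mg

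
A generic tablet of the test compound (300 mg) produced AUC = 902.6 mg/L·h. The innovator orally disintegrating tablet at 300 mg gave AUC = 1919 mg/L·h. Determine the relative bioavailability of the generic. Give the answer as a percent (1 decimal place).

F_rel = (AUC_test/D_test) / (AUC_ref/D_ref)
      = (902.6/300) / (1919/300)
      = 3.00867 / 6.39667 = 0.4703 = 47.03%

F_rel = 47.0%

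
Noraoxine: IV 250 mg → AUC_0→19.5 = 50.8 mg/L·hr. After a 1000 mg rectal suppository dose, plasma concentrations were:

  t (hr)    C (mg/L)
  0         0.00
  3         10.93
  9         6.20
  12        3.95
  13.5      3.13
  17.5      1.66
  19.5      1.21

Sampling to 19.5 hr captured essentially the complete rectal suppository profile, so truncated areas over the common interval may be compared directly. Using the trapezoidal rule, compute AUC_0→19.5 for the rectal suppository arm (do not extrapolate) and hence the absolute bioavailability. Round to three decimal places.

Trapezoidal AUC_0→19.5 (rectal suppository):
  [0→3]: (0.00+10.93)/2 × 3 = 16.395
  [3→9]: (10.93+6.20)/2 × 6 = 51.39
  [9→12]: (6.20+3.95)/2 × 3 = 15.225
  [12→13.5]: (3.95+3.13)/2 × 1.5 = 5.31
  [13.5→17.5]: (3.13+1.66)/2 × 4 = 9.58
  [17.5→19.5]: (1.66+1.21)/2 × 2 = 2.87
  Sum = 100.77 mg/L·hr
F = (AUC_ev/D_ev)/(AUC_iv/D_iv) = (100.77/1000)/(50.8/250) = 0.10077/0.2032 = 0.4959

F = 0.496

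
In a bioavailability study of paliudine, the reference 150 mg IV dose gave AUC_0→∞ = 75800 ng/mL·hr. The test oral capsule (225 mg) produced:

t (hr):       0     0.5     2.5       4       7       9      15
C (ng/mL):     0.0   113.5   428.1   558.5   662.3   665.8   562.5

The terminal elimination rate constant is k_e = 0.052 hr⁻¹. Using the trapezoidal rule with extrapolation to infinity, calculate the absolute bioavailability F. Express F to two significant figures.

F = 0.17

Trapezoidal AUC_0→15 (oral capsule):
  [0→0.5]: (0.0+113.5)/2 × 0.5 = 28.375
  [0.5→2.5]: (113.5+428.1)/2 × 2 = 541.6
  [2.5→4]: (428.1+558.5)/2 × 1.5 = 739.95
  [4→7]: (558.5+662.3)/2 × 3 = 1831.2
  [7→9]: (662.3+665.8)/2 × 2 = 1328.1
  [9→15]: (665.8+562.5)/2 × 6 = 3684.9
  Sum = 8154.125 ng/mL·hr
Tail: C_last/k_e = 562.5/0.052 = 10817.308
AUC_0→∞ (oral capsule) = 8154.125 + 10817.308 = 18971.433 ng/mL·hr
F = (AUC_ev/D_ev)/(AUC_iv/D_iv) = (18971.433/225)/(75800/150) = 84.31748/505.333 = 0.1669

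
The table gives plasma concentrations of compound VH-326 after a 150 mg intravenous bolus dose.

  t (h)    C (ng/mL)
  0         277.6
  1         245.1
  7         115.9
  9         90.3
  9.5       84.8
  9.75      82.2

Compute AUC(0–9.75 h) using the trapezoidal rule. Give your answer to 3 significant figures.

AUC = 1620 ng/mL·h

Trapezoidal AUC_0→9.75:
  [0→1]: (277.6+245.1)/2 × 1 = 261.35
  [1→7]: (245.1+115.9)/2 × 6 = 1083.0
  [7→9]: (115.9+90.3)/2 × 2 = 206.2
  [9→9.5]: (90.3+84.8)/2 × 0.5 = 43.775
  [9.5→9.75]: (84.8+82.2)/2 × 0.25 = 20.875
  Sum = 1615.2 ng/mL·h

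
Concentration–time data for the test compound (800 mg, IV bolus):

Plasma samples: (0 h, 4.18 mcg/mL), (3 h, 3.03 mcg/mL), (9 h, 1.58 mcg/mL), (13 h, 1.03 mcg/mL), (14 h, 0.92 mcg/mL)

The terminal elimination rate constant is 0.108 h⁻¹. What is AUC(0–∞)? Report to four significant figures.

Trapezoidal AUC_0→14:
  [0→3]: (4.18+3.03)/2 × 3 = 10.815
  [3→9]: (3.03+1.58)/2 × 6 = 13.83
  [9→13]: (1.58+1.03)/2 × 4 = 5.22
  [13→14]: (1.03+0.92)/2 × 1 = 0.975
  Sum = 30.84 mcg/mL·h
Extrapolated tail: C_last / k_e = 0.92 / 0.108 = 8.519
AUC_0→∞ = 30.84 + 8.519 = 39.359 mcg/mL·h

AUC = 39.36 mcg/mL·h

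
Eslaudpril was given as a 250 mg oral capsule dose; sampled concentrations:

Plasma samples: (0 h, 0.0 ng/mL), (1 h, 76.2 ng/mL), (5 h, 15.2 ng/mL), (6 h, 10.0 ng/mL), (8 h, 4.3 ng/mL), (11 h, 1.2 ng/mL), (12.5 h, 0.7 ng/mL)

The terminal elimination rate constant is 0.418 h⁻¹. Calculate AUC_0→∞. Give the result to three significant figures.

AUC = 259 ng/mL·h

Trapezoidal AUC_0→12.5:
  [0→1]: (0.0+76.2)/2 × 1 = 38.1
  [1→5]: (76.2+15.2)/2 × 4 = 182.8
  [5→6]: (15.2+10.0)/2 × 1 = 12.6
  [6→8]: (10.0+4.3)/2 × 2 = 14.3
  [8→11]: (4.3+1.2)/2 × 3 = 8.25
  [11→12.5]: (1.2+0.7)/2 × 1.5 = 1.425
  Sum = 257.475 ng/mL·h
Extrapolated tail: C_last / k_e = 0.7 / 0.418 = 1.675
AUC_0→∞ = 257.475 + 1.675 = 259.15 ng/mL·h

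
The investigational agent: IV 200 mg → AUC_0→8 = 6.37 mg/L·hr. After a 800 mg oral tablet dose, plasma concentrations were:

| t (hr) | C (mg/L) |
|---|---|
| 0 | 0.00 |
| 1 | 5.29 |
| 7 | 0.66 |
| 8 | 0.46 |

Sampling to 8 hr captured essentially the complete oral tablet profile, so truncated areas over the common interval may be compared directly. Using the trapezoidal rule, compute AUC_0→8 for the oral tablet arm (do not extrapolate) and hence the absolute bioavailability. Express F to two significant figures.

F = 0.83

Trapezoidal AUC_0→8 (oral tablet):
  [0→1]: (0.00+5.29)/2 × 1 = 2.645
  [1→7]: (5.29+0.66)/2 × 6 = 17.85
  [7→8]: (0.66+0.46)/2 × 1 = 0.56
  Sum = 21.055 mg/L·hr
F = (AUC_ev/D_ev)/(AUC_iv/D_iv) = (21.055/800)/(6.37/200) = 0.02631875/0.03185 = 0.8263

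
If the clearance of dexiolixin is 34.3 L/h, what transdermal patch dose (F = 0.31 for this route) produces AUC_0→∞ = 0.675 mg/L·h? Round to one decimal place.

Dose = CL × AUC_0→∞ / F
     = 34.3 × 0.675 / 0.31 = 74.6855 mg

Dose = 74.7 mg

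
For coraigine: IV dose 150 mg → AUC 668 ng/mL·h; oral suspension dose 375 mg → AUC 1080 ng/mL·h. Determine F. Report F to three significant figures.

F = 0.647

F = (AUC_ev / D_ev) / (AUC_iv / D_iv)
  = (1080/375) / (668/150)
  = 2.88 / 4.45333 = 0.6467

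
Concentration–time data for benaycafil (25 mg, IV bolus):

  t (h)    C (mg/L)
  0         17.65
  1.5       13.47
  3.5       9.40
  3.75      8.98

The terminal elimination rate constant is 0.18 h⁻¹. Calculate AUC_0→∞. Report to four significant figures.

AUC = 98.40 mg/L·h

Trapezoidal AUC_0→3.75:
  [0→1.5]: (17.65+13.47)/2 × 1.5 = 23.34
  [1.5→3.5]: (13.47+9.40)/2 × 2 = 22.87
  [3.5→3.75]: (9.40+8.98)/2 × 0.25 = 2.2975
  Sum = 48.5075 mg/L·h
Extrapolated tail: C_last / k_e = 8.98 / 0.18 = 49.889
AUC_0→∞ = 48.5075 + 49.889 = 98.3965 mg/L·h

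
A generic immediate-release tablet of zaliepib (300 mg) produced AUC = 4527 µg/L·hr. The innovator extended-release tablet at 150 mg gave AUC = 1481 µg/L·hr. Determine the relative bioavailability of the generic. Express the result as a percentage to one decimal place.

F_rel = (AUC_test/D_test) / (AUC_ref/D_ref)
      = (4527/300) / (1481/150)
      = 15.09 / 9.87333 = 1.5284 = 152.84%

F_rel = 152.8%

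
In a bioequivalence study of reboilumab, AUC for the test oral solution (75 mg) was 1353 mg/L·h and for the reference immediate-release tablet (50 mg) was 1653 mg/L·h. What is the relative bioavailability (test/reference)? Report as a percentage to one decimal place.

F_rel = 54.6%

F_rel = (AUC_test/D_test) / (AUC_ref/D_ref)
      = (1353/75) / (1653/50)
      = 18.04 / 33.06 = 0.5457 = 54.57%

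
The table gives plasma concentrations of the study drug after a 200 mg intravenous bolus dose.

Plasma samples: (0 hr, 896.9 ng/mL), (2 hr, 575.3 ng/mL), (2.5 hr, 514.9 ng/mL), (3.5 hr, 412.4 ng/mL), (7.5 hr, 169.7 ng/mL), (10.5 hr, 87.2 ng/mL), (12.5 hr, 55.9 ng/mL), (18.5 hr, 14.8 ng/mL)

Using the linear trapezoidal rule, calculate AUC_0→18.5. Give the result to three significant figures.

AUC = 4110 ng/mL·hr

Trapezoidal AUC_0→18.5:
  [0→2]: (896.9+575.3)/2 × 2 = 1472.2
  [2→2.5]: (575.3+514.9)/2 × 0.5 = 272.55
  [2.5→3.5]: (514.9+412.4)/2 × 1 = 463.65
  [3.5→7.5]: (412.4+169.7)/2 × 4 = 1164.2
  [7.5→10.5]: (169.7+87.2)/2 × 3 = 385.35
  [10.5→12.5]: (87.2+55.9)/2 × 2 = 143.1
  [12.5→18.5]: (55.9+14.8)/2 × 6 = 212.1
  Sum = 4113.15 ng/mL·hr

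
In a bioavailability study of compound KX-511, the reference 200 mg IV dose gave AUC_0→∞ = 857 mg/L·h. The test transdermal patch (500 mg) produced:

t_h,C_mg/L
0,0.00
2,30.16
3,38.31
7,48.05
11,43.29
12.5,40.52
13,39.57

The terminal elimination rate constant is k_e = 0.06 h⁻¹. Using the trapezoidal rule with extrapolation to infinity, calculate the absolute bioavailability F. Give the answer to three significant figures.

F = 0.542

Trapezoidal AUC_0→13 (transdermal patch):
  [0→2]: (0.00+30.16)/2 × 2 = 30.16
  [2→3]: (30.16+38.31)/2 × 1 = 34.235
  [3→7]: (38.31+48.05)/2 × 4 = 172.72
  [7→11]: (48.05+43.29)/2 × 4 = 182.68
  [11→12.5]: (43.29+40.52)/2 × 1.5 = 62.8575
  [12.5→13]: (40.52+39.57)/2 × 0.5 = 20.0225
  Sum = 502.675 mg/L·h
Tail: C_last/k_e = 39.57/0.06 = 659.500
AUC_0→∞ (transdermal patch) = 502.675 + 659.500 = 1162.175 mg/L·h
F = (AUC_ev/D_ev)/(AUC_iv/D_iv) = (1162.175/500)/(857/200) = 2.32435/4.285 = 0.5424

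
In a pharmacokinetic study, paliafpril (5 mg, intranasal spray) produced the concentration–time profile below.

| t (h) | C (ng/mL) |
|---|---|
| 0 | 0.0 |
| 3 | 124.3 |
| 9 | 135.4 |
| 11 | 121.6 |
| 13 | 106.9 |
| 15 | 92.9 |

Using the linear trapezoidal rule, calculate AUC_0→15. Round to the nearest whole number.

Trapezoidal AUC_0→15:
  [0→3]: (0.0+124.3)/2 × 3 = 186.45
  [3→9]: (124.3+135.4)/2 × 6 = 779.1
  [9→11]: (135.4+121.6)/2 × 2 = 257.0
  [11→13]: (121.6+106.9)/2 × 2 = 228.5
  [13→15]: (106.9+92.9)/2 × 2 = 199.8
  Sum = 1650.85 ng/mL·h

AUC = 1651 ng/mL·h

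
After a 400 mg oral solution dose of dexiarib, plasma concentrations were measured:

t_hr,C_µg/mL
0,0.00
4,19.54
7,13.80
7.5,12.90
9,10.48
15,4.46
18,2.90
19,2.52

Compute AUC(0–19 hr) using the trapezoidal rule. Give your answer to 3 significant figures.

Trapezoidal AUC_0→19:
  [0→4]: (0.00+19.54)/2 × 4 = 39.08
  [4→7]: (19.54+13.80)/2 × 3 = 50.01
  [7→7.5]: (13.80+12.90)/2 × 0.5 = 6.675
  [7.5→9]: (12.90+10.48)/2 × 1.5 = 17.535
  [9→15]: (10.48+4.46)/2 × 6 = 44.82
  [15→18]: (4.46+2.90)/2 × 3 = 11.04
  [18→19]: (2.90+2.52)/2 × 1 = 2.71
  Sum = 171.87 µg/mL·hr

AUC = 172 µg/mL·hr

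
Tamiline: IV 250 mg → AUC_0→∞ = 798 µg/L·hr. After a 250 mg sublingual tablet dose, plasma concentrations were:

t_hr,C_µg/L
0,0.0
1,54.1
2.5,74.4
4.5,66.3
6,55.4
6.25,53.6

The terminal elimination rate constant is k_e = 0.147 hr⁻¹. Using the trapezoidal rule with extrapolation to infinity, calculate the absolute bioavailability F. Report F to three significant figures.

F = 0.919

Trapezoidal AUC_0→6.25 (sublingual tablet):
  [0→1]: (0.0+54.1)/2 × 1 = 27.05
  [1→2.5]: (54.1+74.4)/2 × 1.5 = 96.375
  [2.5→4.5]: (74.4+66.3)/2 × 2 = 140.7
  [4.5→6]: (66.3+55.4)/2 × 1.5 = 91.275
  [6→6.25]: (55.4+53.6)/2 × 0.25 = 13.625
  Sum = 369.025 µg/L·hr
Tail: C_last/k_e = 53.6/0.147 = 364.626
AUC_0→∞ (sublingual tablet) = 369.025 + 364.626 = 733.651 µg/L·hr
F = (AUC_ev/D_ev)/(AUC_iv/D_iv) = (733.651/250)/(798/250) = 2.934604/3.192 = 0.9194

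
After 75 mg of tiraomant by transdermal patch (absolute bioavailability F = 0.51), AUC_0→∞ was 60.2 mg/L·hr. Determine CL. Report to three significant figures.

CL = F × Dose / AUC_0→∞
   = 0.51 × 75 / 60.2 = 0.635382 L/hr

CL = 0.635 L/hr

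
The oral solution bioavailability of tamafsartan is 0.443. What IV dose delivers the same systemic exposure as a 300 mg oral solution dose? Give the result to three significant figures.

Systemic exposure from an extravascular dose = F × D_ev, so the equivalent IV dose is F × D_ev.
D_iv = F × D_ev = 0.443 × 300 = 132.9 mg

D_iv = 133 mg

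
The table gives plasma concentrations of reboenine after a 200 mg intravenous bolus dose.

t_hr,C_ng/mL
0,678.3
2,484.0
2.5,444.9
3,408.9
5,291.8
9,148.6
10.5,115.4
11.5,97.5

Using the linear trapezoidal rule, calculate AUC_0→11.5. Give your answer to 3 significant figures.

AUC = 3490 ng/mL·hr

Trapezoidal AUC_0→11.5:
  [0→2]: (678.3+484.0)/2 × 2 = 1162.3
  [2→2.5]: (484.0+444.9)/2 × 0.5 = 232.225
  [2.5→3]: (444.9+408.9)/2 × 0.5 = 213.45
  [3→5]: (408.9+291.8)/2 × 2 = 700.7
  [5→9]: (291.8+148.6)/2 × 4 = 880.8
  [9→10.5]: (148.6+115.4)/2 × 1.5 = 198.0
  [10.5→11.5]: (115.4+97.5)/2 × 1 = 106.45
  Sum = 3493.925 ng/mL·hr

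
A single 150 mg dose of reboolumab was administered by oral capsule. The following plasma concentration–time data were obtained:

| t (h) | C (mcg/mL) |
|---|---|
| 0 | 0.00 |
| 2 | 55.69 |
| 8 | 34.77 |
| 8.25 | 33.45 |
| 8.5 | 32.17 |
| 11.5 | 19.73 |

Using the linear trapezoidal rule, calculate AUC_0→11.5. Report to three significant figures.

Trapezoidal AUC_0→11.5:
  [0→2]: (0.00+55.69)/2 × 2 = 55.69
  [2→8]: (55.69+34.77)/2 × 6 = 271.38
  [8→8.25]: (34.77+33.45)/2 × 0.25 = 8.5275
  [8.25→8.5]: (33.45+32.17)/2 × 0.25 = 8.2025
  [8.5→11.5]: (32.17+19.73)/2 × 3 = 77.85
  Sum = 421.65 mcg/mL·h

AUC = 422 mcg/mL·h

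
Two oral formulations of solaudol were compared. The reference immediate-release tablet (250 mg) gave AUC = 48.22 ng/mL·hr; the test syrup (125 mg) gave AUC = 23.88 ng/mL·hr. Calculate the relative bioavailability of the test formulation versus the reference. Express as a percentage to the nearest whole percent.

F_rel = 99%

F_rel = (AUC_test/D_test) / (AUC_ref/D_ref)
      = (23.88/125) / (48.22/250)
      = 0.19104 / 0.19288 = 0.9905 = 99.05%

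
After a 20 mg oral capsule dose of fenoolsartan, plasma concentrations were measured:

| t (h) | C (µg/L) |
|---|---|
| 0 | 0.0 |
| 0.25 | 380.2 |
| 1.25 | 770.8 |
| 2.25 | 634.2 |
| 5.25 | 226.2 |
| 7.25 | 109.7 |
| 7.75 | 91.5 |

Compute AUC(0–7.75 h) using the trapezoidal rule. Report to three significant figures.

Trapezoidal AUC_0→7.75:
  [0→0.25]: (0.0+380.2)/2 × 0.25 = 47.525
  [0.25→1.25]: (380.2+770.8)/2 × 1 = 575.5
  [1.25→2.25]: (770.8+634.2)/2 × 1 = 702.5
  [2.25→5.25]: (634.2+226.2)/2 × 3 = 1290.6
  [5.25→7.25]: (226.2+109.7)/2 × 2 = 335.9
  [7.25→7.75]: (109.7+91.5)/2 × 0.5 = 50.3
  Sum = 3002.325 µg/L·h

AUC = 3000 µg/L·h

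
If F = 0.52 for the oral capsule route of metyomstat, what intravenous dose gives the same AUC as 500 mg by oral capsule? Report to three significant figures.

D_iv = 260 mg

Systemic exposure from an extravascular dose = F × D_ev, so the equivalent IV dose is F × D_ev.
D_iv = F × D_ev = 0.52 × 500 = 260 mg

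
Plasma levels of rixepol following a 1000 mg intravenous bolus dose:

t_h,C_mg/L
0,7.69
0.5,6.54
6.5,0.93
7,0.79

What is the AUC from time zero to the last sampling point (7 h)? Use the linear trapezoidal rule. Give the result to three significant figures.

Trapezoidal AUC_0→7:
  [0→0.5]: (7.69+6.54)/2 × 0.5 = 3.5575
  [0.5→6.5]: (6.54+0.93)/2 × 6 = 22.41
  [6.5→7]: (0.93+0.79)/2 × 0.5 = 0.43
  Sum = 26.3975 mg/L·h

AUC = 26.4 mg/L·h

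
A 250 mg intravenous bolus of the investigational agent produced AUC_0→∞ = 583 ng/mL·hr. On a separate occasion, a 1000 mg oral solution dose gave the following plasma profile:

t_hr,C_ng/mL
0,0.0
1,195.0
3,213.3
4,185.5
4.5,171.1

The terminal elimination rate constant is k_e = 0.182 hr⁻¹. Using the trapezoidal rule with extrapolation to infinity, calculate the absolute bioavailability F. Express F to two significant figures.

F = 0.74

Trapezoidal AUC_0→4.5 (oral solution):
  [0→1]: (0.0+195.0)/2 × 1 = 97.5
  [1→3]: (195.0+213.3)/2 × 2 = 408.3
  [3→4]: (213.3+185.5)/2 × 1 = 199.4
  [4→4.5]: (185.5+171.1)/2 × 0.5 = 89.15
  Sum = 794.35 ng/mL·hr
Tail: C_last/k_e = 171.1/0.182 = 940.110
AUC_0→∞ (oral solution) = 794.35 + 940.110 = 1734.46 ng/mL·hr
F = (AUC_ev/D_ev)/(AUC_iv/D_iv) = (1734.46/1000)/(583/250) = 1.73446/2.332 = 0.7438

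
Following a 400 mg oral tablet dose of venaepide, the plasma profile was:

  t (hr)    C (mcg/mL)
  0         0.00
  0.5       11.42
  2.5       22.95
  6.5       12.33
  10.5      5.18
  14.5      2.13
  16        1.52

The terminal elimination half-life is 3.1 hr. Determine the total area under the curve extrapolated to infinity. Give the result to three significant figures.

AUC = 167 mcg/mL·hr

Trapezoidal AUC_0→16:
  [0→0.5]: (0.00+11.42)/2 × 0.5 = 2.855
  [0.5→2.5]: (11.42+22.95)/2 × 2 = 34.37
  [2.5→6.5]: (22.95+12.33)/2 × 4 = 70.56
  [6.5→10.5]: (12.33+5.18)/2 × 4 = 35.02
  [10.5→14.5]: (5.18+2.13)/2 × 4 = 14.62
  [14.5→16]: (2.13+1.52)/2 × 1.5 = 2.7375
  Sum = 160.1625 mcg/mL·hr
k_e = ln2 / t½ = 0.693147 / 3.1 = 0.2236 hr^-1
Extrapolated tail: C_last / k_e = 1.52 / 0.2236 = 6.798
AUC_0→∞ = 160.1625 + 6.798 = 166.9605 mcg/mL·hr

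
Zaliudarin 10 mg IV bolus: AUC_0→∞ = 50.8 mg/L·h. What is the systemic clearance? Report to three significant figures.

CL = Dose_iv / AUC_0→∞
   = 10 / 50.8 = 0.19685 L/h

CL = 0.197 L/h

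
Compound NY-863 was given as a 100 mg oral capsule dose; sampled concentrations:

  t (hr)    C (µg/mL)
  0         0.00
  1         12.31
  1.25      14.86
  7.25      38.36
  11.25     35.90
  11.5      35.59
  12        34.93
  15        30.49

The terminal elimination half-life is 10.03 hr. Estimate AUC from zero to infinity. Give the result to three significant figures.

Trapezoidal AUC_0→15:
  [0→1]: (0.00+12.31)/2 × 1 = 6.155
  [1→1.25]: (12.31+14.86)/2 × 0.25 = 3.39625
  [1.25→7.25]: (14.86+38.36)/2 × 6 = 159.66
  [7.25→11.25]: (38.36+35.90)/2 × 4 = 148.52
  [11.25→11.5]: (35.90+35.59)/2 × 0.25 = 8.93625
  [11.5→12]: (35.59+34.93)/2 × 0.5 = 17.63
  [12→15]: (34.93+30.49)/2 × 3 = 98.13
  Sum = 442.4275 µg/mL·hr
k_e = ln2 / t½ = 0.693147 / 10.03 = 0.0691 hr^-1
Extrapolated tail: C_last / k_e = 30.49 / 0.0691 = 441.245
AUC_0→∞ = 442.4275 + 441.245 = 883.6725 µg/mL·hr

AUC = 884 µg/mL·hr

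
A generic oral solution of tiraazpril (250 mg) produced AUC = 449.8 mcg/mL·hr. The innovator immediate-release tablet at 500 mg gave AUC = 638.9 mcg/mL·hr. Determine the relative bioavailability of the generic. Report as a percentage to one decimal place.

F_rel = 140.8%

F_rel = (AUC_test/D_test) / (AUC_ref/D_ref)
      = (449.8/250) / (638.9/500)
      = 1.7992 / 1.2778 = 1.4080 = 140.80%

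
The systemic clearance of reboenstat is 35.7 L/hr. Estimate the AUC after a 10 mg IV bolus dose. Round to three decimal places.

AUC = 0.280 mg/L·hr

AUC_0→∞ = Dose_iv / CL
        = 10 / 35.7 = 0.280112 mg/L·hr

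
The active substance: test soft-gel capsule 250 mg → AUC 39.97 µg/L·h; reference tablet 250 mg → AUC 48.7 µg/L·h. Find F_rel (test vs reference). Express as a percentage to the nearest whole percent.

F_rel = (AUC_test/D_test) / (AUC_ref/D_ref)
      = (39.97/250) / (48.7/250)
      = 0.15988 / 0.1948 = 0.8207 = 82.07%

F_rel = 82%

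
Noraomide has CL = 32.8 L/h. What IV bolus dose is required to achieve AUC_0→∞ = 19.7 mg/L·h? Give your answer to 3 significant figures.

Dose_iv = CL × AUC_0→∞
     = 32.8 × 19.7 = 646.16 mg

Dose = 646 mg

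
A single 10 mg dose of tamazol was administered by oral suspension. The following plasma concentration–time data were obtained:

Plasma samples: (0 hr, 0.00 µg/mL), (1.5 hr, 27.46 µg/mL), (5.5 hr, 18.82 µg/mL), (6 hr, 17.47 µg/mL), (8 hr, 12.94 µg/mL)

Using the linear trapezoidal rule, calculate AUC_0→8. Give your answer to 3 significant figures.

AUC = 153 µg/mL·hr

Trapezoidal AUC_0→8:
  [0→1.5]: (0.00+27.46)/2 × 1.5 = 20.595
  [1.5→5.5]: (27.46+18.82)/2 × 4 = 92.56
  [5.5→6]: (18.82+17.47)/2 × 0.5 = 9.0725
  [6→8]: (17.47+12.94)/2 × 2 = 30.41
  Sum = 152.6375 µg/mL·hr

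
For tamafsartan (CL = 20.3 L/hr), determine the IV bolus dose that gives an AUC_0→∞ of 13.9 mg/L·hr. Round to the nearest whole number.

Dose = 282 mg

Dose_iv = CL × AUC_0→∞
     = 20.3 × 13.9 = 282.17 mg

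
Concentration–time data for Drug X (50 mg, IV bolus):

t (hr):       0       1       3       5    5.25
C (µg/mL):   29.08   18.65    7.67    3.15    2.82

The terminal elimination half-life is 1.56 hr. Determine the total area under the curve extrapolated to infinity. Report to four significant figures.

AUC = 68.10 µg/mL·hr

Trapezoidal AUC_0→5.25:
  [0→1]: (29.08+18.65)/2 × 1 = 23.865
  [1→3]: (18.65+7.67)/2 × 2 = 26.32
  [3→5]: (7.67+3.15)/2 × 2 = 10.82
  [5→5.25]: (3.15+2.82)/2 × 0.25 = 0.74625
  Sum = 61.75125 µg/mL·hr
k_e = ln2 / t½ = 0.693147 / 1.56 = 0.4443 hr^-1
Extrapolated tail: C_last / k_e = 2.82 / 0.4443 = 6.347
AUC_0→∞ = 61.75125 + 6.347 = 68.09825 µg/mL·hr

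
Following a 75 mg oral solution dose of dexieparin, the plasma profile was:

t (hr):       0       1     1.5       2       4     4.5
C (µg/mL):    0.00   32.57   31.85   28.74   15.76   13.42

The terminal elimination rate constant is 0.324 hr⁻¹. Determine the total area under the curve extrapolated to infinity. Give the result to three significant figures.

AUC = 141 µg/mL·hr

Trapezoidal AUC_0→4.5:
  [0→1]: (0.00+32.57)/2 × 1 = 16.285
  [1→1.5]: (32.57+31.85)/2 × 0.5 = 16.105
  [1.5→2]: (31.85+28.74)/2 × 0.5 = 15.1475
  [2→4]: (28.74+15.76)/2 × 2 = 44.5
  [4→4.5]: (15.76+13.42)/2 × 0.5 = 7.295
  Sum = 99.3325 µg/mL·hr
Extrapolated tail: C_last / k_e = 13.42 / 0.324 = 41.420
AUC_0→∞ = 99.3325 + 41.420 = 140.7525 µg/mL·hr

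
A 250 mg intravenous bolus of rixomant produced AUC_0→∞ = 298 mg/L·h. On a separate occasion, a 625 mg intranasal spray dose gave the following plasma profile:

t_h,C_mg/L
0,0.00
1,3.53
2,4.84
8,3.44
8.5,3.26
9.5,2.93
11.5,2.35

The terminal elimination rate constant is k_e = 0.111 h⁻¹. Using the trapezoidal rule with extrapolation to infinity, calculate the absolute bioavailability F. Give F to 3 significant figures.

Trapezoidal AUC_0→11.5 (intranasal spray):
  [0→1]: (0.00+3.53)/2 × 1 = 1.765
  [1→2]: (3.53+4.84)/2 × 1 = 4.185
  [2→8]: (4.84+3.44)/2 × 6 = 24.84
  [8→8.5]: (3.44+3.26)/2 × 0.5 = 1.675
  [8.5→9.5]: (3.26+2.93)/2 × 1 = 3.095
  [9.5→11.5]: (2.93+2.35)/2 × 2 = 5.28
  Sum = 40.84 mg/L·h
Tail: C_last/k_e = 2.35/0.111 = 21.171
AUC_0→∞ (intranasal spray) = 40.84 + 21.171 = 62.011 mg/L·h
F = (AUC_ev/D_ev)/(AUC_iv/D_iv) = (62.011/625)/(298/250) = 0.0992176/1.192 = 0.0832

F = 0.0832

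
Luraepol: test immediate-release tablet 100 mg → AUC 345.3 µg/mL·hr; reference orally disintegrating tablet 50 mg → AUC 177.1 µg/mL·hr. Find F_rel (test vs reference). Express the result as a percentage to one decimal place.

F_rel = 97.5%

F_rel = (AUC_test/D_test) / (AUC_ref/D_ref)
      = (345.3/100) / (177.1/50)
      = 3.453 / 3.542 = 0.9749 = 97.49%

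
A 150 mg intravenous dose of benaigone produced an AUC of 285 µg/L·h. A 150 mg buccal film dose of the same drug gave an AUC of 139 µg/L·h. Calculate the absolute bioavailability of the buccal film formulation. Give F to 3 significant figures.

F = (AUC_ev / D_ev) / (AUC_iv / D_iv)
  = (139/150) / (285/150)
  = 0.926667 / 1.9 = 0.4877

F = 0.488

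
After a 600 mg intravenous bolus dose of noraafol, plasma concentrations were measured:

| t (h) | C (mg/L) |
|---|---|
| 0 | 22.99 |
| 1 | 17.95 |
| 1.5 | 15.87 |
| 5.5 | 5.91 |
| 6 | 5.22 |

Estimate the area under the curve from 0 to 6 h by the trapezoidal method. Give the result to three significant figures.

AUC = 75.3 mg/L·h

Trapezoidal AUC_0→6:
  [0→1]: (22.99+17.95)/2 × 1 = 20.47
  [1→1.5]: (17.95+15.87)/2 × 0.5 = 8.455
  [1.5→5.5]: (15.87+5.91)/2 × 4 = 43.56
  [5.5→6]: (5.91+5.22)/2 × 0.5 = 2.7825
  Sum = 75.2675 mg/L·h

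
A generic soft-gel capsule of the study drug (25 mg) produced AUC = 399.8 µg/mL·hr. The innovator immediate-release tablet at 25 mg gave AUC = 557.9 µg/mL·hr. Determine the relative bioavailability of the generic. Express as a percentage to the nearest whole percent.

F_rel = (AUC_test/D_test) / (AUC_ref/D_ref)
      = (399.8/25) / (557.9/25)
      = 15.992 / 22.316 = 0.7166 = 71.66%

F_rel = 72%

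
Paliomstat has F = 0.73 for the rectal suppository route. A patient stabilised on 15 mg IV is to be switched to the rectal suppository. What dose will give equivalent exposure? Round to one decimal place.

For equal systemic exposure: F × D_ev = D_iv
D_ev = D_iv / F = 15 / 0.73 = 20.5479 mg

D_rectal = 20.5 mg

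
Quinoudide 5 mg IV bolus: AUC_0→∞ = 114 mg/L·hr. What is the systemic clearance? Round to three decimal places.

CL = Dose_iv / AUC_0→∞
   = 5 / 114 = 0.0438596 L/hr

CL = 0.044 L/hr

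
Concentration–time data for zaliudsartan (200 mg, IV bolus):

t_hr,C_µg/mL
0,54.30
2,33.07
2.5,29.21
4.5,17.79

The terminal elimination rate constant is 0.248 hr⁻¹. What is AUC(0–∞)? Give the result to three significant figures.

AUC = 222 µg/mL·hr

Trapezoidal AUC_0→4.5:
  [0→2]: (54.30+33.07)/2 × 2 = 87.37
  [2→2.5]: (33.07+29.21)/2 × 0.5 = 15.57
  [2.5→4.5]: (29.21+17.79)/2 × 2 = 47.0
  Sum = 149.94 µg/mL·hr
Extrapolated tail: C_last / k_e = 17.79 / 0.248 = 71.734
AUC_0→∞ = 149.94 + 71.734 = 221.674 µg/mL·hr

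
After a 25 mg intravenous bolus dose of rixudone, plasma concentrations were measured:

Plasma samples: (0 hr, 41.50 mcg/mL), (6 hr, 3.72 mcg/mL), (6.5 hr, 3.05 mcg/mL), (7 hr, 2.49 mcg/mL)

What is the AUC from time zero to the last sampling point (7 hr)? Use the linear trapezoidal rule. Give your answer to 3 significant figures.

AUC = 139 mcg/mL·hr

Trapezoidal AUC_0→7:
  [0→6]: (41.50+3.72)/2 × 6 = 135.66
  [6→6.5]: (3.72+3.05)/2 × 0.5 = 1.6925
  [6.5→7]: (3.05+2.49)/2 × 0.5 = 1.385
  Sum = 138.7375 mcg/mL·hr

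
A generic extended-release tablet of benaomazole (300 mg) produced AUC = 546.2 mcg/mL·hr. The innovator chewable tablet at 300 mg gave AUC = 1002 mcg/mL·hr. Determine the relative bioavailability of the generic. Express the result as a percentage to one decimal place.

F_rel = (AUC_test/D_test) / (AUC_ref/D_ref)
      = (546.2/300) / (1002/300)
      = 1.82067 / 3.34 = 0.5451 = 54.51%

F_rel = 54.5%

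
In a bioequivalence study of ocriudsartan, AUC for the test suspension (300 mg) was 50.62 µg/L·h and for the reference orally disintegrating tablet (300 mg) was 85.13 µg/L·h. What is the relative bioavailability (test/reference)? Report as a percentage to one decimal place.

F_rel = 59.5%

F_rel = (AUC_test/D_test) / (AUC_ref/D_ref)
      = (50.62/300) / (85.13/300)
      = 0.168733 / 0.283767 = 0.5946 = 59.46%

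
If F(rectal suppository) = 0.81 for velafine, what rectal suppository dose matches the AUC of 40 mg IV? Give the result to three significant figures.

D_rectal = 49.4 mg

For equal systemic exposure: F × D_ev = D_iv
D_ev = D_iv / F = 40 / 0.81 = 49.3827 mg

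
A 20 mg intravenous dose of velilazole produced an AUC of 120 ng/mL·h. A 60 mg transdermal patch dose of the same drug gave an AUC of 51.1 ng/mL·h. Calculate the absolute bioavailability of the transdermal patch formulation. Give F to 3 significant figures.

F = 0.142

F = (AUC_ev / D_ev) / (AUC_iv / D_iv)
  = (51.1/60) / (120/20)
  = 0.851667 / 6 = 0.1419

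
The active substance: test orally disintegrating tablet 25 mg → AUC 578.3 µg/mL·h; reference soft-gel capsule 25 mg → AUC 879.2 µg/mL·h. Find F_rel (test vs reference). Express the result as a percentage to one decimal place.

F_rel = (AUC_test/D_test) / (AUC_ref/D_ref)
      = (578.3/25) / (879.2/25)
      = 23.132 / 35.168 = 0.6578 = 65.78%

F_rel = 65.8%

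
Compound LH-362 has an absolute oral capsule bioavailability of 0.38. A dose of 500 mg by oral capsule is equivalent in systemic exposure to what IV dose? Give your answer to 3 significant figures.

Systemic exposure from an extravascular dose = F × D_ev, so the equivalent IV dose is F × D_ev.
D_iv = F × D_ev = 0.38 × 500 = 190 mg

D_iv = 190 mg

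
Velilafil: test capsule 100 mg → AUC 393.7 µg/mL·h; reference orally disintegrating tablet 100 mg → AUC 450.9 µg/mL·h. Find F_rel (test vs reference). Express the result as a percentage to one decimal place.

F_rel = 87.3%

F_rel = (AUC_test/D_test) / (AUC_ref/D_ref)
      = (393.7/100) / (450.9/100)
      = 3.937 / 4.509 = 0.8731 = 87.31%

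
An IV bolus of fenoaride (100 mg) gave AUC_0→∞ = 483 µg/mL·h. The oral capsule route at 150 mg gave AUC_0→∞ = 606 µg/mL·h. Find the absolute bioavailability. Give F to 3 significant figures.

F = (AUC_ev / D_ev) / (AUC_iv / D_iv)
  = (606/150) / (483/100)
  = 4.04 / 4.83 = 0.8364

F = 0.836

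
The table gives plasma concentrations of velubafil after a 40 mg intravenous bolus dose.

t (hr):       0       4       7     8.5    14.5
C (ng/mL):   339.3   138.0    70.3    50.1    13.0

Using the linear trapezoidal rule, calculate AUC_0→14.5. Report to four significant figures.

AUC = 1547 ng/mL·hr

Trapezoidal AUC_0→14.5:
  [0→4]: (339.3+138.0)/2 × 4 = 954.6
  [4→7]: (138.0+70.3)/2 × 3 = 312.45
  [7→8.5]: (70.3+50.1)/2 × 1.5 = 90.3
  [8.5→14.5]: (50.1+13.0)/2 × 6 = 189.3
  Sum = 1546.65 ng/mL·hr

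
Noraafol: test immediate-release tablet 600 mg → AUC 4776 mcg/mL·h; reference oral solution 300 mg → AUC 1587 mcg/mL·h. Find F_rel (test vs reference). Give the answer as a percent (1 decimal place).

F_rel = 150.5%

F_rel = (AUC_test/D_test) / (AUC_ref/D_ref)
      = (4776/600) / (1587/300)
      = 7.96 / 5.29 = 1.5047 = 150.47%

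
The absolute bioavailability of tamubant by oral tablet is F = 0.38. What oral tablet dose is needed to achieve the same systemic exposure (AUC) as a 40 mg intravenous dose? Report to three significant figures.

D_oral = 105 mg

For equal systemic exposure: F × D_ev = D_iv
D_ev = D_iv / F = 40 / 0.38 = 105.263 mg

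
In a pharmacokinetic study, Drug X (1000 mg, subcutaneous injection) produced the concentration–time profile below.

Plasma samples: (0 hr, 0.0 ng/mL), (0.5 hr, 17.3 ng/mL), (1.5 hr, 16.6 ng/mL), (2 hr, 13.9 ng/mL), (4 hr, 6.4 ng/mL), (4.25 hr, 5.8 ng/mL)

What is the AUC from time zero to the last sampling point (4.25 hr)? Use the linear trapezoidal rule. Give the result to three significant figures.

Trapezoidal AUC_0→4.25:
  [0→0.5]: (0.0+17.3)/2 × 0.5 = 4.325
  [0.5→1.5]: (17.3+16.6)/2 × 1 = 16.95
  [1.5→2]: (16.6+13.9)/2 × 0.5 = 7.625
  [2→4]: (13.9+6.4)/2 × 2 = 20.3
  [4→4.25]: (6.4+5.8)/2 × 0.25 = 1.525
  Sum = 50.725 ng/mL·hr

AUC = 50.7 ng/mL·hr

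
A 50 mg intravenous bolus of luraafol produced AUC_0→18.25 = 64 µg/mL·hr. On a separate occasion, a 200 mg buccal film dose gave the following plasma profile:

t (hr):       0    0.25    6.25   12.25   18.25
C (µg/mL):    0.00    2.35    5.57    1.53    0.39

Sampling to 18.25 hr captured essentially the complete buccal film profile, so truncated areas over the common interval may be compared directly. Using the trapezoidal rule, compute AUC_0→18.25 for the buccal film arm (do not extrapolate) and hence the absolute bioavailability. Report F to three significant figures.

Trapezoidal AUC_0→18.25 (buccal film):
  [0→0.25]: (0.00+2.35)/2 × 0.25 = 0.29375
  [0.25→6.25]: (2.35+5.57)/2 × 6 = 23.76
  [6.25→12.25]: (5.57+1.53)/2 × 6 = 21.3
  [12.25→18.25]: (1.53+0.39)/2 × 6 = 5.76
  Sum = 51.11375 µg/mL·hr
F = (AUC_ev/D_ev)/(AUC_iv/D_iv) = (51.11375/200)/(64/50) = 0.25556875/1.28 = 0.1997

F = 0.200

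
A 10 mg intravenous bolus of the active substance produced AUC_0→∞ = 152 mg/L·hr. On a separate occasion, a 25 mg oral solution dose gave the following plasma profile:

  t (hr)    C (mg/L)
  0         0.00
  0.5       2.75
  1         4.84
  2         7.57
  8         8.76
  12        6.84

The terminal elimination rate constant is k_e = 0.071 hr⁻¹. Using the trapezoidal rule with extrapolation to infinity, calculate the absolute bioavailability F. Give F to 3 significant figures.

Trapezoidal AUC_0→12 (oral solution):
  [0→0.5]: (0.00+2.75)/2 × 0.5 = 0.6875
  [0.5→1]: (2.75+4.84)/2 × 0.5 = 1.8975
  [1→2]: (4.84+7.57)/2 × 1 = 6.205
  [2→8]: (7.57+8.76)/2 × 6 = 48.99
  [8→12]: (8.76+6.84)/2 × 4 = 31.2
  Sum = 88.98 mg/L·hr
Tail: C_last/k_e = 6.84/0.071 = 96.338
AUC_0→∞ (oral solution) = 88.98 + 96.338 = 185.318 mg/L·hr
F = (AUC_ev/D_ev)/(AUC_iv/D_iv) = (185.318/25)/(152/10) = 7.41272/15.2 = 0.4877

F = 0.488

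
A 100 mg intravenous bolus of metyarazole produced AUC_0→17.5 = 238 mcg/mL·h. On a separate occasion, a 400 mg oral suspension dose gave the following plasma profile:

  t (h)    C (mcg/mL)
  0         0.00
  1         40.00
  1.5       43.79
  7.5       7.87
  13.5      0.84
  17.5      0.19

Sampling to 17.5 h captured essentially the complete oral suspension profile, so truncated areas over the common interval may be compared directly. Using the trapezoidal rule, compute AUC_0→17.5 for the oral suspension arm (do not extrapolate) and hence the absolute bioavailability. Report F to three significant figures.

Trapezoidal AUC_0→17.5 (oral suspension):
  [0→1]: (0.00+40.00)/2 × 1 = 20.0
  [1→1.5]: (40.00+43.79)/2 × 0.5 = 20.9475
  [1.5→7.5]: (43.79+7.87)/2 × 6 = 154.98
  [7.5→13.5]: (7.87+0.84)/2 × 6 = 26.13
  [13.5→17.5]: (0.84+0.19)/2 × 4 = 2.06
  Sum = 224.1175 mcg/mL·h
F = (AUC_ev/D_ev)/(AUC_iv/D_iv) = (224.1175/400)/(238/100) = 0.56029375/2.38 = 0.2354

F = 0.235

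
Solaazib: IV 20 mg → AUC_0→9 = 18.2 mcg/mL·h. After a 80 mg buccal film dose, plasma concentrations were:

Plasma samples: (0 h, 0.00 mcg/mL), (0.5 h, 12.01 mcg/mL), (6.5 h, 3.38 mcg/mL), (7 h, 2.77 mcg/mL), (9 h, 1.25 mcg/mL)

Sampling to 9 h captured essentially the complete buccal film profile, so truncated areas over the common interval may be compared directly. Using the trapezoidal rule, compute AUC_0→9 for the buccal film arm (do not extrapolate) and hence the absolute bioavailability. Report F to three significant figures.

Trapezoidal AUC_0→9 (buccal film):
  [0→0.5]: (0.00+12.01)/2 × 0.5 = 3.0025
  [0.5→6.5]: (12.01+3.38)/2 × 6 = 46.17
  [6.5→7]: (3.38+2.77)/2 × 0.5 = 1.5375
  [7→9]: (2.77+1.25)/2 × 2 = 4.02
  Sum = 54.73 mcg/mL·h
F = (AUC_ev/D_ev)/(AUC_iv/D_iv) = (54.73/80)/(18.2/20) = 0.684125/0.91 = 0.7518

F = 0.752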